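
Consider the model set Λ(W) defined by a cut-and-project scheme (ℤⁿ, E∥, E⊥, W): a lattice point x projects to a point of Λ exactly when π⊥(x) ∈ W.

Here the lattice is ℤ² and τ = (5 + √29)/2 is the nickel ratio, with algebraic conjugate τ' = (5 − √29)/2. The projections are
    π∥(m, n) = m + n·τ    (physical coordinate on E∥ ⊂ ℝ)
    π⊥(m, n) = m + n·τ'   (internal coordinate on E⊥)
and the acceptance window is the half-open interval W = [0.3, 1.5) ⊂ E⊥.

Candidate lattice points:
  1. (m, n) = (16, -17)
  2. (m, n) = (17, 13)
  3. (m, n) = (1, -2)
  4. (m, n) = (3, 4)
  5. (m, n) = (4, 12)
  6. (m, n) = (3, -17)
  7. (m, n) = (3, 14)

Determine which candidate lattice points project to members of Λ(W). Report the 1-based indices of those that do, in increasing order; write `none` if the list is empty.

τ' = (5−√29)/2 ≈ -0.19258.
#1 (16,-17): internal coord 16 + (-17)·τ' = +19.27390; +19.27390 ∉ [0.3, 1.5) → out
#2 (17,13): internal coord 17 + (13)·τ' = +14.49643; +14.49643 ∉ [0.3, 1.5) → out
#3 (1,-2): internal coord 1 + (-2)·τ' = +1.38516; +1.38516 ∈ [0.3, 1.5) → IN Λ
#4 (3,4): internal coord 3 + (4)·τ' = +2.22967; +2.22967 ∉ [0.3, 1.5) → out
#5 (4,12): internal coord 4 + (12)·τ' = +1.68901; +1.68901 ∉ [0.3, 1.5) → out
#6 (3,-17): internal coord 3 + (-17)·τ' = +6.27390; +6.27390 ∉ [0.3, 1.5) → out
#7 (3,14): internal coord 3 + (14)·τ' = +0.30385; +0.30385 ∈ [0.3, 1.5) → IN Λ

3, 7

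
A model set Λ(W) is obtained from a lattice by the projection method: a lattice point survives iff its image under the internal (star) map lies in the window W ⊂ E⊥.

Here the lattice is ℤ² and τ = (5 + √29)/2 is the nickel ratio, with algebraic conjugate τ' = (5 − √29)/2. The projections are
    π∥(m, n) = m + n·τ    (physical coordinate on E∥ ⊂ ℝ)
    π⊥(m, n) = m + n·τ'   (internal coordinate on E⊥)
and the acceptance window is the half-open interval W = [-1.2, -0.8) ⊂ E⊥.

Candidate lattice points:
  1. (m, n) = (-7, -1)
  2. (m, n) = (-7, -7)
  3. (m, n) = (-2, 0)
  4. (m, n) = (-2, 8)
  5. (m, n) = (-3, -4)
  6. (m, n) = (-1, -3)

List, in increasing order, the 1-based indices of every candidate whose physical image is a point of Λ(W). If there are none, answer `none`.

none

Numerically τ ≈ 5.192582 and τ' = −1/τ ≈ -0.192582.
[1] lift (-7,-1): star map gives -6.807418; window check -1.2 ≤ -6.807418 < -0.8 is false → out
[2] lift (-7,-7): star map gives -5.651923; window check -1.2 ≤ -5.651923 < -0.8 is false → out
[3] lift (-2,0): star map gives -2.000000; window check -1.2 ≤ -2.000000 < -0.8 is false → out
[4] lift (-2,8): star map gives -3.540659; window check -1.2 ≤ -3.540659 < -0.8 is false → out
[5] lift (-3,-4): star map gives -2.229670; window check -1.2 ≤ -2.229670 < -0.8 is false → out
[6] lift (-1,-3): star map gives -0.422253; window check -1.2 ≤ -0.422253 < -0.8 is false → out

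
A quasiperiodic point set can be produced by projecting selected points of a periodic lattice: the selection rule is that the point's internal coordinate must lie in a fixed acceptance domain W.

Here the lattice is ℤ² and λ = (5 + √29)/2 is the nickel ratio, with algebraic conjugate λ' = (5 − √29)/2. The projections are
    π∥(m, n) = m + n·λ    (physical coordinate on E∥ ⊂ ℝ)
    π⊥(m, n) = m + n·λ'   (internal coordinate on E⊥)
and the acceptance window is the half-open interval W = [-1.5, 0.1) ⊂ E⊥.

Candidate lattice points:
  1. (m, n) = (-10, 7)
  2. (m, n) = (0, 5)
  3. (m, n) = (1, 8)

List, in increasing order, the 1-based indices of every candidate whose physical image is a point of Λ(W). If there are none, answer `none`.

Compute λ' = (5−√29)/2 = -0.192582, so π⊥(m,n) = m -0.192582·n.
#1 (-10,7): internal coord -10 + (7)·λ' = -11.348077; -11.348077 ∉ [-1.5, 0.1) → out
#2 (0,5): internal coord 0 + (5)·λ' = -0.962912; -0.962912 ∈ [-1.5, 0.1) → IN Λ
#3 (1,8): internal coord 1 + (8)·λ' = -0.540659; -0.540659 ∈ [-1.5, 0.1) → IN Λ

2, 3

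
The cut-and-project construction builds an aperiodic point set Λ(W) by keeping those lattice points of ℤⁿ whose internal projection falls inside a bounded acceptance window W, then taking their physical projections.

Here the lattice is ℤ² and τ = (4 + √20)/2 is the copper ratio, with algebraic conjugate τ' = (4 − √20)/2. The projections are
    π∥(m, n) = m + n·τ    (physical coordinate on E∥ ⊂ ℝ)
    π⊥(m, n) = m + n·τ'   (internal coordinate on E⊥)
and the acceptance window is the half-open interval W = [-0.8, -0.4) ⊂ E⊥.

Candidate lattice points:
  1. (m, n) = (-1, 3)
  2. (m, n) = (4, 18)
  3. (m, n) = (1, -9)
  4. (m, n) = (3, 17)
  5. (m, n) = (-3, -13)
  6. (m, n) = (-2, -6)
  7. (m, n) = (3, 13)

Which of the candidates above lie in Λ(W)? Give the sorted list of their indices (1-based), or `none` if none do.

6

Numerically τ ≈ 4.2361 and τ' = −1/τ ≈ -0.2361.
candidate 1: (m,n)=(-1,3) → π∥ = -1+3·τ ≈ 11.7082, π⊥ = -1+3·τ' ≈ -1.7082 ∉ [-0.8, -0.4) ⇒ out
candidate 2: (m,n)=(4,18) → π∥ = 4+18·τ ≈ 80.2492, π⊥ = 4+18·τ' ≈ -0.2492 ∉ [-0.8, -0.4) ⇒ out
candidate 3: (m,n)=(1,-9) → π∥ = 1-9·τ ≈ -37.1246, π⊥ = 1-9·τ' ≈ 3.1246 ∉ [-0.8, -0.4) ⇒ out
candidate 4: (m,n)=(3,17) → π∥ = 3+17·τ ≈ 75.0132, π⊥ = 3+17·τ' ≈ -1.0132 ∉ [-0.8, -0.4) ⇒ out
candidate 5: (m,n)=(-3,-13) → π∥ = -3-13·τ ≈ -58.0689, π⊥ = -3-13·τ' ≈ 0.0689 ∉ [-0.8, -0.4) ⇒ out
candidate 6: (m,n)=(-2,-6) → π∥ = -2-6·τ ≈ -27.4164, π⊥ = -2-6·τ' ≈ -0.5836 ∈ [-0.8, -0.4) ⇒ IN Λ
candidate 7: (m,n)=(3,13) → π∥ = 3+13·τ ≈ 58.0689, π⊥ = 3+13·τ' ≈ -0.0689 ∉ [-0.8, -0.4) ⇒ out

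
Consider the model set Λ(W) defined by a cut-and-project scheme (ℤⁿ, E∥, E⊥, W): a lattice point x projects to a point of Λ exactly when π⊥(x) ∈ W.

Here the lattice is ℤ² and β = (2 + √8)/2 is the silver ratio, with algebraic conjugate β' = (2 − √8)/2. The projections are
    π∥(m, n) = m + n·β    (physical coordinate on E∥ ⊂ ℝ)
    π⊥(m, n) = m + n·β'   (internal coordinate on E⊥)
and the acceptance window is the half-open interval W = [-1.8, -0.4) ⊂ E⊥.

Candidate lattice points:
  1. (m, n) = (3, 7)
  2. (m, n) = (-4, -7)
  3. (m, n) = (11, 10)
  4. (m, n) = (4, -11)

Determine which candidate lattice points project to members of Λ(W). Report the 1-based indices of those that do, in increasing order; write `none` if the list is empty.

2

β' = (2−√8)/2 ≈ -0.414214.
#1 (3,7): internal coord 3 + (7)·β' = +0.100505; +0.100505 ∉ [-1.8, -0.4) → out
#2 (-4,-7): internal coord -4 + (-7)·β' = -1.100505; -1.100505 ∈ [-1.8, -0.4) → IN Λ
#3 (11,10): internal coord 11 + (10)·β' = +6.857864; +6.857864 ∉ [-1.8, -0.4) → out
#4 (4,-11): internal coord 4 + (-11)·β' = +8.556349; +8.556349 ∉ [-1.8, -0.4) → out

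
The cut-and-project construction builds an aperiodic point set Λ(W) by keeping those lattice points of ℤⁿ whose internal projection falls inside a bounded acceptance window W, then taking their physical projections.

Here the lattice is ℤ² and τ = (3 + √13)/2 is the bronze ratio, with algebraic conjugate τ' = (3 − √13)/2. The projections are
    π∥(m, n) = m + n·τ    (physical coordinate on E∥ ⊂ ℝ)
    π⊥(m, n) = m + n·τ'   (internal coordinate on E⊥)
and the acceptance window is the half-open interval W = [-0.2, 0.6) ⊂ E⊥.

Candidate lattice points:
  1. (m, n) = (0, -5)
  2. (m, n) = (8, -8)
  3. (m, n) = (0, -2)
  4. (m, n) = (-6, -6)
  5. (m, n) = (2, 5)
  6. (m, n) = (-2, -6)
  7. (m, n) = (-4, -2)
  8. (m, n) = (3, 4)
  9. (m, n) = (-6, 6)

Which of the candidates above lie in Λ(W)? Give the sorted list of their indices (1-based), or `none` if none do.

τ' = (3−√13)/2 ≈ -0.3028.
[1] lift (0,-5): star map gives 1.5139; window check -0.2 ≤ 1.5139 < 0.6 is false → out
[2] lift (8,-8): star map gives 10.4222; window check -0.2 ≤ 10.4222 < 0.6 is false → out
[3] lift (0,-2): star map gives 0.6056; window check -0.2 ≤ 0.6056 < 0.6 is false → out
[4] lift (-6,-6): star map gives -4.1833; window check -0.2 ≤ -4.1833 < 0.6 is false → out
[5] lift (2,5): star map gives 0.4861; window check -0.2 ≤ 0.4861 < 0.6 is true → IN Λ
[6] lift (-2,-6): star map gives -0.1833; window check -0.2 ≤ -0.1833 < 0.6 is true → IN Λ
[7] lift (-4,-2): star map gives -3.3944; window check -0.2 ≤ -3.3944 < 0.6 is false → out
[8] lift (3,4): star map gives 1.7889; window check -0.2 ≤ 1.7889 < 0.6 is false → out
[9] lift (-6,6): star map gives -7.8167; window check -0.2 ≤ -7.8167 < 0.6 is false → out

5, 6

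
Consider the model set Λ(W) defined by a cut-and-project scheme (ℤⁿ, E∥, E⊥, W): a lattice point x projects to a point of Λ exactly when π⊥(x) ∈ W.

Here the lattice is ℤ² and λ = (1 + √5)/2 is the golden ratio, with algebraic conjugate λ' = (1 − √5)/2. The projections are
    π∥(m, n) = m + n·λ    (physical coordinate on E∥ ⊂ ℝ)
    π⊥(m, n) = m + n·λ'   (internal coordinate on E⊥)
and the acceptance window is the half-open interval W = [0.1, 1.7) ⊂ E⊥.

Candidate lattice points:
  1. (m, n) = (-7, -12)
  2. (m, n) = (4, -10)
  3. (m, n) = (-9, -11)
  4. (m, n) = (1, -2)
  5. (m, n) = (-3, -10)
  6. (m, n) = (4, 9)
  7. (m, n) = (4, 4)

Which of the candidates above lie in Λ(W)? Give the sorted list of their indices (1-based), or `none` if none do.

1, 7

Numerically λ ≈ 1.6180 and λ' = −1/λ ≈ -0.6180.
#1 (-7,-12): internal coord -7 + (-12)·λ' = +0.4164; +0.4164 ∈ [0.1, 1.7) → IN Λ
#2 (4,-10): internal coord 4 + (-10)·λ' = +10.1803; +10.1803 ∉ [0.1, 1.7) → out
#3 (-9,-11): internal coord -9 + (-11)·λ' = -2.2016; -2.2016 ∉ [0.1, 1.7) → out
#4 (1,-2): internal coord 1 + (-2)·λ' = +2.2361; +2.2361 ∉ [0.1, 1.7) → out
#5 (-3,-10): internal coord -3 + (-10)·λ' = +3.1803; +3.1803 ∉ [0.1, 1.7) → out
#6 (4,9): internal coord 4 + (9)·λ' = -1.5623; -1.5623 ∉ [0.1, 1.7) → out
#7 (4,4): internal coord 4 + (4)·λ' = +1.5279; +1.5279 ∈ [0.1, 1.7) → IN Λ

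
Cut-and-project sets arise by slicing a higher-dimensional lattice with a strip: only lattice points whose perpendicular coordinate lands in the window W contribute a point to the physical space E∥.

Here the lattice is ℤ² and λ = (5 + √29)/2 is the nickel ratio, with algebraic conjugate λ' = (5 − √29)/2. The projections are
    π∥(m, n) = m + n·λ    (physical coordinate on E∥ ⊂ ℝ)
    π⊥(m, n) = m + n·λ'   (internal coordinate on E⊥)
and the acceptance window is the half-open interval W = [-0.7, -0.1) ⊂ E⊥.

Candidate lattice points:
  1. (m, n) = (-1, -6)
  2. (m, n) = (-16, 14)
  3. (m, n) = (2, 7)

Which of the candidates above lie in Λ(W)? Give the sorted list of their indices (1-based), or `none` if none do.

none

Compute λ' = (5−√29)/2 = -0.1926, so π⊥(m,n) = m -0.1926·n.
#1 (-1,-6): internal coord -1 + (-6)·λ' = +0.1555; +0.1555 ∉ [-0.7, -0.1) → out
#2 (-16,14): internal coord -16 + (14)·λ' = -18.6962; -18.6962 ∉ [-0.7, -0.1) → out
#3 (2,7): internal coord 2 + (7)·λ' = +0.6519; +0.6519 ∉ [-0.7, -0.1) → out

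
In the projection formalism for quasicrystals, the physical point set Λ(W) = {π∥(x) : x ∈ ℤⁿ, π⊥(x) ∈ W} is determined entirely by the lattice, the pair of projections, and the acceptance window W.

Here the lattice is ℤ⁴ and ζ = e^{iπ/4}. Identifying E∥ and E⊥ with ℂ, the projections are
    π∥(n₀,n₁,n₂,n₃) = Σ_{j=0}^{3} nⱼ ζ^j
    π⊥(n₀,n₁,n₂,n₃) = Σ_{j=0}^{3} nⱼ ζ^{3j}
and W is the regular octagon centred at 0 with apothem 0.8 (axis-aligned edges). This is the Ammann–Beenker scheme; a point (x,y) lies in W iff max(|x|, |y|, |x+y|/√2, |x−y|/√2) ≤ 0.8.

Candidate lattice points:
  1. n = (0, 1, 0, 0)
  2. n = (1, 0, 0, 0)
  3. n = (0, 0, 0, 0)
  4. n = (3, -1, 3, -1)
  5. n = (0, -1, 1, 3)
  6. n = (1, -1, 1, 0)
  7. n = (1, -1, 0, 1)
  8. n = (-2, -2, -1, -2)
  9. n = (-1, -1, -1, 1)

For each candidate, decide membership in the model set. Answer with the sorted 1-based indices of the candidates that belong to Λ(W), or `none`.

Internal map: ζ^{3j} for j=0..3 gives (1,0), (−√2/2,√2/2), (0,−1), (√2/2,√2/2).
#1 (0, 1, 0, 0): internal (-0.70711, 0.70711); octagon support 1.00000 vs apothem 0.8 → ∉ W
#2 (1, 0, 0, 0): internal (1.00000, 0.00000); octagon support 1.00000 vs apothem 0.8 → ∉ W
#3 (0, 0, 0, 0): internal (0.00000, 0.00000); octagon support 0.00000 vs apothem 0.8 → ∈ W
#4 (3, -1, 3, -1): internal (3.00000, -4.41421); octagon support 5.24264 vs apothem 0.8 → ∉ W
#5 (0, -1, 1, 3): internal (2.82843, 0.41421); octagon support 2.82843 vs apothem 0.8 → ∉ W
#6 (1, -1, 1, 0): internal (1.70711, -1.70711); octagon support 2.41421 vs apothem 0.8 → ∉ W
#7 (1, -1, 0, 1): internal (2.41421, 0.00000); octagon support 2.41421 vs apothem 0.8 → ∉ W
#8 (-2, -2, -1, -2): internal (-2.00000, -1.82843); octagon support 2.70711 vs apothem 0.8 → ∉ W
#9 (-1, -1, -1, 1): internal (0.41421, 1.00000); octagon support 1.00000 vs apothem 0.8 → ∉ W

3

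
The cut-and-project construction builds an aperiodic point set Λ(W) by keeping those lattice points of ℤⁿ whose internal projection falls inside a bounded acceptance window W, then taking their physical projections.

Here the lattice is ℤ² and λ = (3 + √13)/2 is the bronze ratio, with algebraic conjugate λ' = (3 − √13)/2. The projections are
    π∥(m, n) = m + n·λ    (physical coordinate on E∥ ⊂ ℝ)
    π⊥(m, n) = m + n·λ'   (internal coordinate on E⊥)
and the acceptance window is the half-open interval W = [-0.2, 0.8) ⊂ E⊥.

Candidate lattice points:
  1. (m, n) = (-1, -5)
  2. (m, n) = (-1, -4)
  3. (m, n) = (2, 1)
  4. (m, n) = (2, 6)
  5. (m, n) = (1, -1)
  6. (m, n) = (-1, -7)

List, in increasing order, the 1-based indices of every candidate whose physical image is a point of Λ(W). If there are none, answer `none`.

1, 2, 4

Compute λ' = (3−√13)/2 = -0.302776, so π⊥(m,n) = m -0.302776·n.
[1] lift (-1,-5): star map gives 0.513878; window check -0.2 ≤ 0.513878 < 0.8 is true → IN Λ
[2] lift (-1,-4): star map gives 0.211103; window check -0.2 ≤ 0.211103 < 0.8 is true → IN Λ
[3] lift (2,1): star map gives 1.697224; window check -0.2 ≤ 1.697224 < 0.8 is false → out
[4] lift (2,6): star map gives 0.183346; window check -0.2 ≤ 0.183346 < 0.8 is true → IN Λ
[5] lift (1,-1): star map gives 1.302776; window check -0.2 ≤ 1.302776 < 0.8 is false → out
[6] lift (-1,-7): star map gives 1.119429; window check -0.2 ≤ 1.119429 < 0.8 is false → out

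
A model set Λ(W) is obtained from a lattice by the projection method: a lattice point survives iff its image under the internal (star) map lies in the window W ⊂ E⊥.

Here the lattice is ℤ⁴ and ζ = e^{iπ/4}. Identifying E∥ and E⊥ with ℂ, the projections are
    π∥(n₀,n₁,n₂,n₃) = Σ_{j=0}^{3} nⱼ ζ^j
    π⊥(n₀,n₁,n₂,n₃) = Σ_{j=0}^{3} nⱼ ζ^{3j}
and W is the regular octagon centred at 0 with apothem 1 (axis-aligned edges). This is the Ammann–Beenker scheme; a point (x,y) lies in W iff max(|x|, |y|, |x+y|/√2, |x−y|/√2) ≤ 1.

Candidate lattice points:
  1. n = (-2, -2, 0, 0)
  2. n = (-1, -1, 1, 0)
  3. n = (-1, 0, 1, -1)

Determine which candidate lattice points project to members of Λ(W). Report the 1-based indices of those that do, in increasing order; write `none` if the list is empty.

Internal map: ζ^{3j} for j=0..3 gives (1,0), (−√2/2,√2/2), (0,−1), (√2/2,√2/2).
#1 (-2, -2, 0, 0): internal (-0.58579, -1.41421); octagon support 1.41421 vs apothem 1 → ∉ W
#2 (-1, -1, 1, 0): internal (-0.29289, -1.70711); octagon support 1.70711 vs apothem 1 → ∉ W
#3 (-1, 0, 1, -1): internal (-1.70711, -1.70711); octagon support 2.41421 vs apothem 1 → ∉ W

none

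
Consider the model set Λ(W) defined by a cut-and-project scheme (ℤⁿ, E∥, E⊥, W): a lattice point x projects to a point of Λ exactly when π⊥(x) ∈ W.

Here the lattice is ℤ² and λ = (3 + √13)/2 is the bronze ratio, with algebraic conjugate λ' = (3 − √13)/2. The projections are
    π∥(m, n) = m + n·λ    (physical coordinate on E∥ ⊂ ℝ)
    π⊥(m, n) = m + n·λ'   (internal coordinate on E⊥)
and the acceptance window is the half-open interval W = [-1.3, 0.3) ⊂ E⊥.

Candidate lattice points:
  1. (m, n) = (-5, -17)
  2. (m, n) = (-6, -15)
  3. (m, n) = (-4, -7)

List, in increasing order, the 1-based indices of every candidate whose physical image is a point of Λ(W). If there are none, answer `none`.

Compute λ' = (3−√13)/2 = -0.30278, so π⊥(m,n) = m -0.30278·n.
candidate 1: (m,n)=(-5,-17) → π∥ = -5-17·λ ≈ -61.14719, π⊥ = -5-17·λ' ≈ 0.14719 ∈ [-1.3, 0.3) ⇒ IN Λ
candidate 2: (m,n)=(-6,-15) → π∥ = -6-15·λ ≈ -55.54163, π⊥ = -6-15·λ' ≈ -1.45837 ∉ [-1.3, 0.3) ⇒ out
candidate 3: (m,n)=(-4,-7) → π∥ = -4-7·λ ≈ -27.11943, π⊥ = -4-7·λ' ≈ -1.88057 ∉ [-1.3, 0.3) ⇒ out

1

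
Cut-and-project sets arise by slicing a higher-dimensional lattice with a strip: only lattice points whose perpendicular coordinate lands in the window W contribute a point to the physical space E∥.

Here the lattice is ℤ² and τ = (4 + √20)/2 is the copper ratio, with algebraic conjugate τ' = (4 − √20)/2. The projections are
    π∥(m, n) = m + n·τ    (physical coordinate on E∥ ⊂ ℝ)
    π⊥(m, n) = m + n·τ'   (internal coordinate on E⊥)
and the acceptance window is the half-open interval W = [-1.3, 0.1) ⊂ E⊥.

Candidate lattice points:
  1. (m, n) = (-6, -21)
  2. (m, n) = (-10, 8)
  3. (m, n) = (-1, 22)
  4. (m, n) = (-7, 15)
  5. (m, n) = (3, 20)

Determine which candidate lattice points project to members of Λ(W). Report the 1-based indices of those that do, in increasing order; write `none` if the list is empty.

Compute τ' = (4−√20)/2 = -0.236068, so π⊥(m,n) = m -0.236068·n.
candidate 1: (m,n)=(-6,-21) → π∥ = -6-21·τ ≈ -94.957428, π⊥ = -6-21·τ' ≈ -1.042572 ∈ [-1.3, 0.1) ⇒ IN Λ
candidate 2: (m,n)=(-10,8) → π∥ = -10+8·τ ≈ 23.888544, π⊥ = -10+8·τ' ≈ -11.888544 ∉ [-1.3, 0.1) ⇒ out
candidate 3: (m,n)=(-1,22) → π∥ = -1+22·τ ≈ 92.193496, π⊥ = -1+22·τ' ≈ -6.193496 ∉ [-1.3, 0.1) ⇒ out
candidate 4: (m,n)=(-7,15) → π∥ = -7+15·τ ≈ 56.541020, π⊥ = -7+15·τ' ≈ -10.541020 ∉ [-1.3, 0.1) ⇒ out
candidate 5: (m,n)=(3,20) → π∥ = 3+20·τ ≈ 87.721360, π⊥ = 3+20·τ' ≈ -1.721360 ∉ [-1.3, 0.1) ⇒ out

1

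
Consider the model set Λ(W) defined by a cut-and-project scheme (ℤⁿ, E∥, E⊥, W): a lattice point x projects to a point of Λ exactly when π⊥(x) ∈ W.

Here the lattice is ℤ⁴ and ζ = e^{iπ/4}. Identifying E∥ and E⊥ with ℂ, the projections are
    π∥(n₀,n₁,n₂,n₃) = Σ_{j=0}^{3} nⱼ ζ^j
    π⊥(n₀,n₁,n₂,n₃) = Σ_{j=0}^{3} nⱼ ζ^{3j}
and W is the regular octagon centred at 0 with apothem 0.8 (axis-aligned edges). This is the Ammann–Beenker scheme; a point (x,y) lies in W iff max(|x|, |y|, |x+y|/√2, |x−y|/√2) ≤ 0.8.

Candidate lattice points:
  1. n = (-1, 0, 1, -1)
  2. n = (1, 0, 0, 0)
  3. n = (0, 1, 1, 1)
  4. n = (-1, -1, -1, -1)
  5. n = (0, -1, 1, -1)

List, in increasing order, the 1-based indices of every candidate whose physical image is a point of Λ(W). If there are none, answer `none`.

Internal map: ζ^{3j} for j=0..3 gives (1,0), (−√2/2,√2/2), (0,−1), (√2/2,√2/2).
candidate 1: n = (-1, 0, 1, -1) → π⊥ ≈ (-1.7071, -1.7071); max(|x|,|y|,|x±y|/√2) = 2.4142 > 0.8 ⇒ ∉ W
candidate 2: n = (1, 0, 0, 0) → π⊥ ≈ (+1.0000, +0.0000); max(|x|,|y|,|x±y|/√2) = 1.0000 > 0.8 ⇒ ∉ W
candidate 3: n = (0, 1, 1, 1) → π⊥ ≈ (+0.0000, +0.4142); max(|x|,|y|,|x±y|/√2) = 0.4142 ≤ 0.8 ⇒ ∈ W
candidate 4: n = (-1, -1, -1, -1) → π⊥ ≈ (-1.0000, -0.4142); max(|x|,|y|,|x±y|/√2) = 1.0000 > 0.8 ⇒ ∉ W
candidate 5: n = (0, -1, 1, -1) → π⊥ ≈ (+0.0000, -2.4142); max(|x|,|y|,|x±y|/√2) = 2.4142 > 0.8 ⇒ ∉ W

3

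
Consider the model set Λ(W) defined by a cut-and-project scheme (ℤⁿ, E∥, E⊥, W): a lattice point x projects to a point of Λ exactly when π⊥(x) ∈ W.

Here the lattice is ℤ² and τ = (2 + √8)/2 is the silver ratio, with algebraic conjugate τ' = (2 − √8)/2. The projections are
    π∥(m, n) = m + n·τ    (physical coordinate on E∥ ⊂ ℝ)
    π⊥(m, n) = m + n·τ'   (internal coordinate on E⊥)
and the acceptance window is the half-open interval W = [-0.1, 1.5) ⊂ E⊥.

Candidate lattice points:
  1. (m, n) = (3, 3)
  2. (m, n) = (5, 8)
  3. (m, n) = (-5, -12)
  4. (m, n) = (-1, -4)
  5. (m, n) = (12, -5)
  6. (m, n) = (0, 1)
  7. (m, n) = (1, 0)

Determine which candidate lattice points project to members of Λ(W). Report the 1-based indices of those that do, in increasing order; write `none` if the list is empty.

τ' = (2−√8)/2 ≈ -0.414214.
[1] lift (3,3): star map gives 1.757359; window check -0.1 ≤ 1.757359 < 1.5 is false → out
[2] lift (5,8): star map gives 1.686292; window check -0.1 ≤ 1.686292 < 1.5 is false → out
[3] lift (-5,-12): star map gives -0.029437; window check -0.1 ≤ -0.029437 < 1.5 is true → IN Λ
[4] lift (-1,-4): star map gives 0.656854; window check -0.1 ≤ 0.656854 < 1.5 is true → IN Λ
[5] lift (12,-5): star map gives 14.071068; window check -0.1 ≤ 14.071068 < 1.5 is false → out
[6] lift (0,1): star map gives -0.414214; window check -0.1 ≤ -0.414214 < 1.5 is false → out
[7] lift (1,0): star map gives 1.000000; window check -0.1 ≤ 1.000000 < 1.5 is true → IN Λ

3, 4, 7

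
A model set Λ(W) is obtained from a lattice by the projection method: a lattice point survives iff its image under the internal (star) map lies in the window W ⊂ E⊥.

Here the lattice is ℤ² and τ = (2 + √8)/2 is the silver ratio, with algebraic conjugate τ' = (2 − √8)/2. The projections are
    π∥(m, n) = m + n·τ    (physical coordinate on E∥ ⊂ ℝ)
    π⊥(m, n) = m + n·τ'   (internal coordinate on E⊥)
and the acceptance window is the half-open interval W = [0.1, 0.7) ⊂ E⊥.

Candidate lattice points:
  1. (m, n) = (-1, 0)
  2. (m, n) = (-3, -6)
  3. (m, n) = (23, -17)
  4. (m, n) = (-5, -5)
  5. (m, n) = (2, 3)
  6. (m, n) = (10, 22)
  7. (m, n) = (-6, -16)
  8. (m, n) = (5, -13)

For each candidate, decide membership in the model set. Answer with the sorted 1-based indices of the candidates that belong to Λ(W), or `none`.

τ' = (2−√8)/2 ≈ -0.41421.
[1] lift (-1,0): star map gives -1.00000; window check 0.1 ≤ -1.00000 < 0.7 is false → out
[2] lift (-3,-6): star map gives -0.51472; window check 0.1 ≤ -0.51472 < 0.7 is false → out
[3] lift (23,-17): star map gives 30.04163; window check 0.1 ≤ 30.04163 < 0.7 is false → out
[4] lift (-5,-5): star map gives -2.92893; window check 0.1 ≤ -2.92893 < 0.7 is false → out
[5] lift (2,3): star map gives 0.75736; window check 0.1 ≤ 0.75736 < 0.7 is false → out
[6] lift (10,22): star map gives 0.88730; window check 0.1 ≤ 0.88730 < 0.7 is false → out
[7] lift (-6,-16): star map gives 0.62742; window check 0.1 ≤ 0.62742 < 0.7 is true → IN Λ
[8] lift (5,-13): star map gives 10.38478; window check 0.1 ≤ 10.38478 < 0.7 is false → out

7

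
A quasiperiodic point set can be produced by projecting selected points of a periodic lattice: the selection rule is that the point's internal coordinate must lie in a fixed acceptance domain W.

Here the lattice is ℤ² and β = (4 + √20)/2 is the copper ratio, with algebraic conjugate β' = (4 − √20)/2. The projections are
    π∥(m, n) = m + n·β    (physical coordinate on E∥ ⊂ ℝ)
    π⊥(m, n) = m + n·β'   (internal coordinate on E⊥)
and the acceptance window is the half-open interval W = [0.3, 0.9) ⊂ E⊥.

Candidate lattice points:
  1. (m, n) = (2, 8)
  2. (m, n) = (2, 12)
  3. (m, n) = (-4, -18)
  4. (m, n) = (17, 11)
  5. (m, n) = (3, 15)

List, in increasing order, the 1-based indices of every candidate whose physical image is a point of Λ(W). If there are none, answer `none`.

Numerically β ≈ 4.236068 and β' = −1/β ≈ -0.236068.
[1] lift (2,8): star map gives 0.111456; window check 0.3 ≤ 0.111456 < 0.9 is false → out
[2] lift (2,12): star map gives -0.832816; window check 0.3 ≤ -0.832816 < 0.9 is false → out
[3] lift (-4,-18): star map gives 0.249224; window check 0.3 ≤ 0.249224 < 0.9 is false → out
[4] lift (17,11): star map gives 14.403252; window check 0.3 ≤ 14.403252 < 0.9 is false → out
[5] lift (3,15): star map gives -0.541020; window check 0.3 ≤ -0.541020 < 0.9 is false → out

none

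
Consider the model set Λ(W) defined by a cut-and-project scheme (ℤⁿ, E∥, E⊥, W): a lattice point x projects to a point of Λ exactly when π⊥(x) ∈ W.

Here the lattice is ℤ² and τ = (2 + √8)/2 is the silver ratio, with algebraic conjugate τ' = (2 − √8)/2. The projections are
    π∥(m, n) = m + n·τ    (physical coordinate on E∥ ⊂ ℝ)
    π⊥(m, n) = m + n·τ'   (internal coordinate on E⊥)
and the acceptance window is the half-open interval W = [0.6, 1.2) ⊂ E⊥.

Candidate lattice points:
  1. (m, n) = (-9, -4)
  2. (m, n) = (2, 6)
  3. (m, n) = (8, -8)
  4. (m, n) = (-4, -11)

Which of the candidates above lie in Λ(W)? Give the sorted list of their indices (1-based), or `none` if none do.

Numerically τ ≈ 2.4142 and τ' = −1/τ ≈ -0.4142.
[1] lift (-9,-4): star map gives -7.3431; window check 0.6 ≤ -7.3431 < 1.2 is false → out
[2] lift (2,6): star map gives -0.4853; window check 0.6 ≤ -0.4853 < 1.2 is false → out
[3] lift (8,-8): star map gives 11.3137; window check 0.6 ≤ 11.3137 < 1.2 is false → out
[4] lift (-4,-11): star map gives 0.5563; window check 0.6 ≤ 0.5563 < 1.2 is false → out

none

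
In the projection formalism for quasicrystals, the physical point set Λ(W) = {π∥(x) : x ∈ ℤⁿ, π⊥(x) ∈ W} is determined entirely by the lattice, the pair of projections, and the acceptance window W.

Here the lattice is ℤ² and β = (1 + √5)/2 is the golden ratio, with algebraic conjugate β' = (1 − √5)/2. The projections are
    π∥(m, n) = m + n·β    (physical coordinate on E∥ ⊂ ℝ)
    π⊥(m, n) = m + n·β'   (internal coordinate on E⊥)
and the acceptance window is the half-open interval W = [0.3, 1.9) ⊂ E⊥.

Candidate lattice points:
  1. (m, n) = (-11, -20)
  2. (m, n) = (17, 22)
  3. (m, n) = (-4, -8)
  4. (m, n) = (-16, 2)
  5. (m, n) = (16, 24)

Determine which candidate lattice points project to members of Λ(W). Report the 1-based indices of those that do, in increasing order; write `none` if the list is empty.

Numerically β ≈ 1.6180 and β' = −1/β ≈ -0.6180.
#1 (-11,-20): internal coord -11 + (-20)·β' = +1.3607; +1.3607 ∈ [0.3, 1.9) → IN Λ
#2 (17,22): internal coord 17 + (22)·β' = +3.4033; +3.4033 ∉ [0.3, 1.9) → out
#3 (-4,-8): internal coord -4 + (-8)·β' = +0.9443; +0.9443 ∈ [0.3, 1.9) → IN Λ
#4 (-16,2): internal coord -16 + (2)·β' = -17.2361; -17.2361 ∉ [0.3, 1.9) → out
#5 (16,24): internal coord 16 + (24)·β' = +1.1672; +1.1672 ∈ [0.3, 1.9) → IN Λ

1, 3, 5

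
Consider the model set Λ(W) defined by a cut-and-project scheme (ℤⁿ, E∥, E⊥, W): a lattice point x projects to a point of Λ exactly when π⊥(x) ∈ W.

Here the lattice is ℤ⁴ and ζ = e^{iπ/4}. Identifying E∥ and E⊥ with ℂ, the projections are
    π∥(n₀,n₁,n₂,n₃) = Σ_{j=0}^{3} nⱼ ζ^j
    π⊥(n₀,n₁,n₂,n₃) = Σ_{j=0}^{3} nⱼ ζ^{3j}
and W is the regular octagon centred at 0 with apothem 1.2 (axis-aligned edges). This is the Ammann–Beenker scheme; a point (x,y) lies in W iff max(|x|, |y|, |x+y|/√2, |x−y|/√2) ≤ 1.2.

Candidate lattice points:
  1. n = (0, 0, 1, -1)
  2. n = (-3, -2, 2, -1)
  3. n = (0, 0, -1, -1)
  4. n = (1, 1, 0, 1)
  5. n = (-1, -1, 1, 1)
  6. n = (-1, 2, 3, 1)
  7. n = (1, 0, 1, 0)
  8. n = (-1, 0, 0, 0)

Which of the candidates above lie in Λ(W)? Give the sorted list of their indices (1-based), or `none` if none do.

3, 5, 8

Internal map: ζ^{3j} for j=0..3 gives (1,0), (−√2/2,√2/2), (0,−1), (√2/2,√2/2).
candidate 1: n = (0, 0, 1, -1) → π⊥ ≈ (-0.70711, -1.70711); max(|x|,|y|,|x±y|/√2) = 1.70711 > 1.2 ⇒ ∉ W
candidate 2: n = (-3, -2, 2, -1) → π⊥ ≈ (-2.29289, -4.12132); max(|x|,|y|,|x±y|/√2) = 4.53553 > 1.2 ⇒ ∉ W
candidate 3: n = (0, 0, -1, -1) → π⊥ ≈ (-0.70711, +0.29289); max(|x|,|y|,|x±y|/√2) = 0.70711 ≤ 1.2 ⇒ ∈ W
candidate 4: n = (1, 1, 0, 1) → π⊥ ≈ (+1.00000, +1.41421); max(|x|,|y|,|x±y|/√2) = 1.70711 > 1.2 ⇒ ∉ W
candidate 5: n = (-1, -1, 1, 1) → π⊥ ≈ (+0.41421, -1.00000); max(|x|,|y|,|x±y|/√2) = 1.00000 ≤ 1.2 ⇒ ∈ W
candidate 6: n = (-1, 2, 3, 1) → π⊥ ≈ (-1.70711, -0.87868); max(|x|,|y|,|x±y|/√2) = 1.82843 > 1.2 ⇒ ∉ W
candidate 7: n = (1, 0, 1, 0) → π⊥ ≈ (+1.00000, -1.00000); max(|x|,|y|,|x±y|/√2) = 1.41421 > 1.2 ⇒ ∉ W
candidate 8: n = (-1, 0, 0, 0) → π⊥ ≈ (-1.00000, +0.00000); max(|x|,|y|,|x±y|/√2) = 1.00000 ≤ 1.2 ⇒ ∈ W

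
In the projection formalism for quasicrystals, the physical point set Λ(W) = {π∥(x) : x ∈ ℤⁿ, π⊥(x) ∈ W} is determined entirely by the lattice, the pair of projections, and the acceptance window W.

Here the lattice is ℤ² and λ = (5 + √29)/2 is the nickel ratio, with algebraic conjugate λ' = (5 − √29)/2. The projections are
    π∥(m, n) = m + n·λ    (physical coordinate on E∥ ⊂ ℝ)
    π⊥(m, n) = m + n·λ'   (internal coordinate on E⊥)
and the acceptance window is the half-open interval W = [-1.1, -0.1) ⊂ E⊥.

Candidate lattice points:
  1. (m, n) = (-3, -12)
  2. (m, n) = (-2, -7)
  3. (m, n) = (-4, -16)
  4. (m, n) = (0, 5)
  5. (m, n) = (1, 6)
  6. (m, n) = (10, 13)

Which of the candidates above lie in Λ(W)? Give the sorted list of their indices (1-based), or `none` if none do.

λ' = (5−√29)/2 ≈ -0.19258.
#1 (-3,-12): internal coord -3 + (-12)·λ' = -0.68901; -0.68901 ∈ [-1.1, -0.1) → IN Λ
#2 (-2,-7): internal coord -2 + (-7)·λ' = -0.65192; -0.65192 ∈ [-1.1, -0.1) → IN Λ
#3 (-4,-16): internal coord -4 + (-16)·λ' = -0.91868; -0.91868 ∈ [-1.1, -0.1) → IN Λ
#4 (0,5): internal coord 0 + (5)·λ' = -0.96291; -0.96291 ∈ [-1.1, -0.1) → IN Λ
#5 (1,6): internal coord 1 + (6)·λ' = -0.15549; -0.15549 ∈ [-1.1, -0.1) → IN Λ
#6 (10,13): internal coord 10 + (13)·λ' = +7.49643; +7.49643 ∉ [-1.1, -0.1) → out

1, 2, 3, 4, 5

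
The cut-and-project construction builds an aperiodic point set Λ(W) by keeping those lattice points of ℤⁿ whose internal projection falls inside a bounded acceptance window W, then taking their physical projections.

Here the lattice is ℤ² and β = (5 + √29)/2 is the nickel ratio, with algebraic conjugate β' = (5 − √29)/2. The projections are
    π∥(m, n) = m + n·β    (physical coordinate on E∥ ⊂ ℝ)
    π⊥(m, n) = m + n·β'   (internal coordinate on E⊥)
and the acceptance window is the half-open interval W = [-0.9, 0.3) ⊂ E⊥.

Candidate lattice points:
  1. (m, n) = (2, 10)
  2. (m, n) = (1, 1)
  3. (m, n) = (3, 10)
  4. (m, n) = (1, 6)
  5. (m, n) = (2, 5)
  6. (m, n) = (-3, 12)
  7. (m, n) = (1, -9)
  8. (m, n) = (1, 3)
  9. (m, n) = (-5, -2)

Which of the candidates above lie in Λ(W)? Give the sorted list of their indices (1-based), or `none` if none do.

1, 4

Compute β' = (5−√29)/2 = -0.192582, so π⊥(m,n) = m -0.192582·n.
candidate 1: (m,n)=(2,10) → π∥ = 2+10·β ≈ 53.925824, π⊥ = 2+10·β' ≈ 0.074176 ∈ [-0.9, 0.3) ⇒ IN Λ
candidate 2: (m,n)=(1,1) → π∥ = 1+1·β ≈ 6.192582, π⊥ = 1+1·β' ≈ 0.807418 ∉ [-0.9, 0.3) ⇒ out
candidate 3: (m,n)=(3,10) → π∥ = 3+10·β ≈ 54.925824, π⊥ = 3+10·β' ≈ 1.074176 ∉ [-0.9, 0.3) ⇒ out
candidate 4: (m,n)=(1,6) → π∥ = 1+6·β ≈ 32.155494, π⊥ = 1+6·β' ≈ -0.155494 ∈ [-0.9, 0.3) ⇒ IN Λ
candidate 5: (m,n)=(2,5) → π∥ = 2+5·β ≈ 27.962912, π⊥ = 2+5·β' ≈ 1.037088 ∉ [-0.9, 0.3) ⇒ out
candidate 6: (m,n)=(-3,12) → π∥ = -3+12·β ≈ 59.310989, π⊥ = -3+12·β' ≈ -5.310989 ∉ [-0.9, 0.3) ⇒ out
candidate 7: (m,n)=(1,-9) → π∥ = 1-9·β ≈ -45.733242, π⊥ = 1-9·β' ≈ 2.733242 ∉ [-0.9, 0.3) ⇒ out
candidate 8: (m,n)=(1,3) → π∥ = 1+3·β ≈ 16.577747, π⊥ = 1+3·β' ≈ 0.422253 ∉ [-0.9, 0.3) ⇒ out
candidate 9: (m,n)=(-5,-2) → π∥ = -5-2·β ≈ -15.385165, π⊥ = -5-2·β' ≈ -4.614835 ∉ [-0.9, 0.3) ⇒ out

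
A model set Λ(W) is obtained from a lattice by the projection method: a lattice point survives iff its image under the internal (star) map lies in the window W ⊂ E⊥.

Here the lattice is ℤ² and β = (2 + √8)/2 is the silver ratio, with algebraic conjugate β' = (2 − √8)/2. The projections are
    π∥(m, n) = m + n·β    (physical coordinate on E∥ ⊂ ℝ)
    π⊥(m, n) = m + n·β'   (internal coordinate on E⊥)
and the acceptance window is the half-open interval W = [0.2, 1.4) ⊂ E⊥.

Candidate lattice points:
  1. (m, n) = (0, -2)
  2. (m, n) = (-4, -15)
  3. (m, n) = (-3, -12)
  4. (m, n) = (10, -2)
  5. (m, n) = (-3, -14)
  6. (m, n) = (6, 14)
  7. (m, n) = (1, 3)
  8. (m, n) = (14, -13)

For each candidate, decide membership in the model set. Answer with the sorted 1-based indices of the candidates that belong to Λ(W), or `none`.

1, 6

β' = (2−√8)/2 ≈ -0.414214.
#1 (0,-2): internal coord 0 + (-2)·β' = +0.828427; +0.828427 ∈ [0.2, 1.4) → IN Λ
#2 (-4,-15): internal coord -4 + (-15)·β' = +2.213203; +2.213203 ∉ [0.2, 1.4) → out
#3 (-3,-12): internal coord -3 + (-12)·β' = +1.970563; +1.970563 ∉ [0.2, 1.4) → out
#4 (10,-2): internal coord 10 + (-2)·β' = +10.828427; +10.828427 ∉ [0.2, 1.4) → out
#5 (-3,-14): internal coord -3 + (-14)·β' = +2.798990; +2.798990 ∉ [0.2, 1.4) → out
#6 (6,14): internal coord 6 + (14)·β' = +0.201010; +0.201010 ∈ [0.2, 1.4) → IN Λ
#7 (1,3): internal coord 1 + (3)·β' = -0.242641; -0.242641 ∉ [0.2, 1.4) → out
#8 (14,-13): internal coord 14 + (-13)·β' = +19.384776; +19.384776 ∉ [0.2, 1.4) → out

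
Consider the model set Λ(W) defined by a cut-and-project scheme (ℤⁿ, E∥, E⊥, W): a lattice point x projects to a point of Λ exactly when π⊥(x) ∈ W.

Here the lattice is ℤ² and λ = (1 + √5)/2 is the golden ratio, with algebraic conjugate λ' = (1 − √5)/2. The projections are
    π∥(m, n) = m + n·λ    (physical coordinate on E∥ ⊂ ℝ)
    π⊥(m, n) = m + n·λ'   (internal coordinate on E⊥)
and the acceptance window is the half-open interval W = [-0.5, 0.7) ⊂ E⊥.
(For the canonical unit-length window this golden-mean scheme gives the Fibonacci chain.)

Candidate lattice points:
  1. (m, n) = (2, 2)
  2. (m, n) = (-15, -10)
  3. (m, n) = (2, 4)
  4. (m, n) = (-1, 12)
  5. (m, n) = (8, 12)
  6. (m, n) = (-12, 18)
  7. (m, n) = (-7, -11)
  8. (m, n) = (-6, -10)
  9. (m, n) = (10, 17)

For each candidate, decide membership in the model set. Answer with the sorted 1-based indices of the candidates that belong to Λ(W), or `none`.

λ' = (1−√5)/2 ≈ -0.618034.
[1] lift (2,2): star map gives 0.763932; window check -0.5 ≤ 0.763932 < 0.7 is false → out
[2] lift (-15,-10): star map gives -8.819660; window check -0.5 ≤ -8.819660 < 0.7 is false → out
[3] lift (2,4): star map gives -0.472136; window check -0.5 ≤ -0.472136 < 0.7 is true → IN Λ
[4] lift (-1,12): star map gives -8.416408; window check -0.5 ≤ -8.416408 < 0.7 is false → out
[5] lift (8,12): star map gives 0.583592; window check -0.5 ≤ 0.583592 < 0.7 is true → IN Λ
[6] lift (-12,18): star map gives -23.124612; window check -0.5 ≤ -23.124612 < 0.7 is false → out
[7] lift (-7,-11): star map gives -0.201626; window check -0.5 ≤ -0.201626 < 0.7 is true → IN Λ
[8] lift (-6,-10): star map gives 0.180340; window check -0.5 ≤ 0.180340 < 0.7 is true → IN Λ
[9] lift (10,17): star map gives -0.506578; window check -0.5 ≤ -0.506578 < 0.7 is false → out

3, 5, 7, 8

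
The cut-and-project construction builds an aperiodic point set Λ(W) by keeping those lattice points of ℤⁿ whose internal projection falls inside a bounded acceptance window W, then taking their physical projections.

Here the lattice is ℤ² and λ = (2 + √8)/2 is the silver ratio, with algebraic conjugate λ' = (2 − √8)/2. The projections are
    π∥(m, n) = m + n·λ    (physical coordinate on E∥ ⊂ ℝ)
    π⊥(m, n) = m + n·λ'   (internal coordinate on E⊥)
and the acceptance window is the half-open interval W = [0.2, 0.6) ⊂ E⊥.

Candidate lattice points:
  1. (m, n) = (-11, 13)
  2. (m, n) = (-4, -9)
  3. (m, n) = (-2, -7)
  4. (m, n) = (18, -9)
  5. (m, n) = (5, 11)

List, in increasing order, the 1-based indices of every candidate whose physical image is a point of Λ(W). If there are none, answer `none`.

5

λ' = (2−√8)/2 ≈ -0.414214.
#1 (-11,13): internal coord -11 + (13)·λ' = -16.384776; -16.384776 ∉ [0.2, 0.6) → out
#2 (-4,-9): internal coord -4 + (-9)·λ' = -0.272078; -0.272078 ∉ [0.2, 0.6) → out
#3 (-2,-7): internal coord -2 + (-7)·λ' = +0.899495; +0.899495 ∉ [0.2, 0.6) → out
#4 (18,-9): internal coord 18 + (-9)·λ' = +21.727922; +21.727922 ∉ [0.2, 0.6) → out
#5 (5,11): internal coord 5 + (11)·λ' = +0.443651; +0.443651 ∈ [0.2, 0.6) → IN Λ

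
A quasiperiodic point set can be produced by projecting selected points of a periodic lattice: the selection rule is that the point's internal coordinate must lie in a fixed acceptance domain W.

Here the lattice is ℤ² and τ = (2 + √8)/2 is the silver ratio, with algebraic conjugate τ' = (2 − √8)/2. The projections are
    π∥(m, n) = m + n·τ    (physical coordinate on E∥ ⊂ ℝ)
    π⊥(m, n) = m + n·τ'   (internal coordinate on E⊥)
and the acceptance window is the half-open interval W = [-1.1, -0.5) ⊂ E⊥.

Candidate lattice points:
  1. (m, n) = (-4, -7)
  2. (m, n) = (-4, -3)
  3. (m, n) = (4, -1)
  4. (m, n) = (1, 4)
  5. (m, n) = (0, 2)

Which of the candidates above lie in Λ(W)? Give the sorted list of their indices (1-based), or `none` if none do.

4, 5

τ' = (2−√8)/2 ≈ -0.4142.
candidate 1: (m,n)=(-4,-7) → π∥ = -4-7·τ ≈ -20.8995, π⊥ = -4-7·τ' ≈ -1.1005 ∉ [-1.1, -0.5) ⇒ out
candidate 2: (m,n)=(-4,-3) → π∥ = -4-3·τ ≈ -11.2426, π⊥ = -4-3·τ' ≈ -2.7574 ∉ [-1.1, -0.5) ⇒ out
candidate 3: (m,n)=(4,-1) → π∥ = 4-1·τ ≈ 1.5858, π⊥ = 4-1·τ' ≈ 4.4142 ∉ [-1.1, -0.5) ⇒ out
candidate 4: (m,n)=(1,4) → π∥ = 1+4·τ ≈ 10.6569, π⊥ = 1+4·τ' ≈ -0.6569 ∈ [-1.1, -0.5) ⇒ IN Λ
candidate 5: (m,n)=(0,2) → π∥ = 0+2·τ ≈ 4.8284, π⊥ = 0+2·τ' ≈ -0.8284 ∈ [-1.1, -0.5) ⇒ IN Λ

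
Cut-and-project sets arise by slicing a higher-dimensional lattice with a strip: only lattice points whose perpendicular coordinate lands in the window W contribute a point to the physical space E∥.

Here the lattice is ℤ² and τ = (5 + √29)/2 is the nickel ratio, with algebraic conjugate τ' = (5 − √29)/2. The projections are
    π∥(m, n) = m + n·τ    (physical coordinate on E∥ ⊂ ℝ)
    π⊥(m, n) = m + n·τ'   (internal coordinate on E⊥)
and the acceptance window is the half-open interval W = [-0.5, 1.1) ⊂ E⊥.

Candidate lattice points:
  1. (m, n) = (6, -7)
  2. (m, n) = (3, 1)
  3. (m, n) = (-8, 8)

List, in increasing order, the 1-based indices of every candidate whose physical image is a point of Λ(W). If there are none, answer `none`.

none

τ' = (5−√29)/2 ≈ -0.192582.
[1] lift (6,-7): star map gives 7.348077; window check -0.5 ≤ 7.348077 < 1.1 is false → out
[2] lift (3,1): star map gives 2.807418; window check -0.5 ≤ 2.807418 < 1.1 is false → out
[3] lift (-8,8): star map gives -9.540659; window check -0.5 ≤ -9.540659 < 1.1 is false → out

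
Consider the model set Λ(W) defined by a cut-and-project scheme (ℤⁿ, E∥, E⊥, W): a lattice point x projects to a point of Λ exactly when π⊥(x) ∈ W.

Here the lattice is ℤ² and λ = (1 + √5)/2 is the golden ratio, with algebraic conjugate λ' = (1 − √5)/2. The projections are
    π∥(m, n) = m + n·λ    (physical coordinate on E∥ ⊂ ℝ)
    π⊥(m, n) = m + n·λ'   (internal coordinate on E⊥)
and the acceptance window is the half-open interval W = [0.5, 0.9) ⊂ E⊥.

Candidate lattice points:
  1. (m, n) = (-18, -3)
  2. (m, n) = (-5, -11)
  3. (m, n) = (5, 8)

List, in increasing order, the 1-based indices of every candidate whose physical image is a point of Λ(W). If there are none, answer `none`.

Compute λ' = (1−√5)/2 = -0.61803, so π⊥(m,n) = m -0.61803·n.
candidate 1: (m,n)=(-18,-3) → π∥ = -18-3·λ ≈ -22.85410, π⊥ = -18-3·λ' ≈ -16.14590 ∉ [0.5, 0.9) ⇒ out
candidate 2: (m,n)=(-5,-11) → π∥ = -5-11·λ ≈ -22.79837, π⊥ = -5-11·λ' ≈ 1.79837 ∉ [0.5, 0.9) ⇒ out
candidate 3: (m,n)=(5,8) → π∥ = 5+8·λ ≈ 17.94427, π⊥ = 5+8·λ' ≈ 0.05573 ∉ [0.5, 0.9) ⇒ out

none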